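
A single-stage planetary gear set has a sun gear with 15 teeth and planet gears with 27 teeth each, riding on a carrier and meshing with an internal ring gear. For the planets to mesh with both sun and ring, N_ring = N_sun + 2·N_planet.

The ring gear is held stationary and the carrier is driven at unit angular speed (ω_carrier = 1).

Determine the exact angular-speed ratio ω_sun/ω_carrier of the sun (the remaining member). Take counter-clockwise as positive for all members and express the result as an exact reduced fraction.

28/5

N_ring = 15 + 2·27 = 69
15(ω_s−ω_c) = −69(ω_r−ω_c),  ω_r=0, ω_c=1
ω_s = 1 − (69/15)(0−1) = 28/5
ω_s/ω_c = 28/5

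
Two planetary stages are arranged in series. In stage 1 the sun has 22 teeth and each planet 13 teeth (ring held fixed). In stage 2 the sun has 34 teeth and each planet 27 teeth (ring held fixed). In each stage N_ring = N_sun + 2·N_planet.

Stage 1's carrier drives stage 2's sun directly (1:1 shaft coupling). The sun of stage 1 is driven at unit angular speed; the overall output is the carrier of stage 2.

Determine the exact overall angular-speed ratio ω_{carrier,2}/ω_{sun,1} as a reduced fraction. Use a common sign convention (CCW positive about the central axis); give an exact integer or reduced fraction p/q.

Stage 1: N_ring = 22 + 2·13 = 48
Stage 1: 22(ω_s−ω_c) = −48(ω_r−ω_c),  ω_r=0, ω_s=1
Stage 1: 22(1−ω_c) = −48(0−ω_c)  ⇒  70ω_c = 22  ⇒  ω_c = 11/35
  ⇒ ω_c¹/ω_s¹ = 11/35
Stage 2: N_ring = 34 + 2·27 = 88
Stage 2: 34(ω_s−ω_c) = −88(ω_r−ω_c),  ω_r=0, ω_s=1
Stage 2: 34(1−ω_c) = −88(0−ω_c)  ⇒  122ω_c = 34  ⇒  ω_c = 17/61
  ⇒ ω_c²/ω_s² = 17/61
Coupling ω_s² = ω_c¹ ⇒ overall = 11/35 × 17/61 = 187/2135

187/2135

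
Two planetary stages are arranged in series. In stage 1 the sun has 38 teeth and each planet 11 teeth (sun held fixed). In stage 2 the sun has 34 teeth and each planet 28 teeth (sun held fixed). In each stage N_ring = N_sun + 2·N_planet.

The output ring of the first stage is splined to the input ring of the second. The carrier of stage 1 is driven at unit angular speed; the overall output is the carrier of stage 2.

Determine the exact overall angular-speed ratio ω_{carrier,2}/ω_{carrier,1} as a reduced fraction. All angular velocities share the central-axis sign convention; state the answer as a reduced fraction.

147/124

Stage 1: N_ring = 38 + 2·11 = 60
Stage 1: 38(ω_s−ω_c) = −60(ω_r−ω_c),  ω_s=0, ω_c=1
Stage 1: ω_r = 1 − (38/60)(0−1) = 49/30
  ⇒ ω_r¹/ω_c¹ = 49/30
Stage 2: N_ring = 34 + 2·28 = 90
Stage 2: 34(ω_s−ω_c) = −90(ω_r−ω_c),  ω_s=0, ω_r=1
Stage 2: 34(0−ω_c) = −90(1−ω_c)  ⇒  124ω_c = 90  ⇒  ω_c = 45/62
  ⇒ ω_c²/ω_r² = 45/62
Coupling ω_r² = ω_r¹ ⇒ overall = 49/30 × 45/62 = 147/124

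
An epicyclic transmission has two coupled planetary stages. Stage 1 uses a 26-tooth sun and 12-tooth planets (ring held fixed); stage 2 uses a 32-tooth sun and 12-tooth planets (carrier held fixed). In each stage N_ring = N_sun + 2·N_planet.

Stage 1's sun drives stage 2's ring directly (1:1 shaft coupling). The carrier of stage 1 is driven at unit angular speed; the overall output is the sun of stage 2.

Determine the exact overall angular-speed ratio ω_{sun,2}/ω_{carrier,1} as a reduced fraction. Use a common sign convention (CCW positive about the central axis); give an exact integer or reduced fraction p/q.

Stage 1: N_ring = 26 + 2·12 = 50
Stage 1: 26(ω_s−ω_c) = −50(ω_r−ω_c),  ω_r=0, ω_c=1
Stage 1: ω_s = 1 − (50/26)(0−1) = 38/13
  ⇒ ω_s¹/ω_c¹ = 38/13
Stage 2: N_ring = 32 + 2·12 = 56
Stage 2: 32(ω_s−ω_c) = −56(ω_r−ω_c),  ω_c=0, ω_r=1
Stage 2: ω_s = 0 − (56/32)(1−0) = -7/4
  ⇒ ω_s²/ω_r² = -7/4
Coupling ω_r² = ω_s¹ ⇒ overall = 38/13 × -7/4 = -133/26

-133/26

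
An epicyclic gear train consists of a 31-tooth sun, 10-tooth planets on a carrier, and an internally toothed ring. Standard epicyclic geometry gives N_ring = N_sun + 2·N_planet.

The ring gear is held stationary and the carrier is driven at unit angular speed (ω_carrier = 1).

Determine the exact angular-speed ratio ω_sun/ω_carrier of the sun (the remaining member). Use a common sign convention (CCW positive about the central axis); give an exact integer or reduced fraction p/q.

82/31

N_ring = 31 + 2·10 = 51
31(ω_s−ω_c) = −51(ω_r−ω_c),  ω_r=0, ω_c=1
ω_s = 1 − (51/31)(0−1) = 82/31
ω_s/ω_c = 82/31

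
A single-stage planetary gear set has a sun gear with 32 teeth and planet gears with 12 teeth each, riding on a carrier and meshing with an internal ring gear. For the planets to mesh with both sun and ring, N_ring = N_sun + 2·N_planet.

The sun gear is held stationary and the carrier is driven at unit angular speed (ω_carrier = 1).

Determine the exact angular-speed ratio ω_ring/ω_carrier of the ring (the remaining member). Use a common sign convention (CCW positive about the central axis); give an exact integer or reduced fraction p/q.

11/7

N_ring = 32 + 2·12 = 56
32(ω_s−ω_c) = −56(ω_r−ω_c),  ω_s=0, ω_c=1
ω_r = 1 − (32/56)(0−1) = 11/7
ω_r/ω_c = 11/7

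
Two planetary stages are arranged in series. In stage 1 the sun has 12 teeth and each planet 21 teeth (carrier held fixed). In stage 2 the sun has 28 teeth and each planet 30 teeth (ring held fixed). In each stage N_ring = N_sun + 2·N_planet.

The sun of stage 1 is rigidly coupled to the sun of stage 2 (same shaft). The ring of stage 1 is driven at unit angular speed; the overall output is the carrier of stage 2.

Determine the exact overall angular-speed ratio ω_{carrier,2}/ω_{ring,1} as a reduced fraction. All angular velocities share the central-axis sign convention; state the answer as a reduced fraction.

Stage 1: N_ring = 12 + 2·21 = 54
Stage 1: 12(ω_s−ω_c) = −54(ω_r−ω_c),  ω_c=0, ω_r=1
Stage 1: ω_s = 0 − (54/12)(1−0) = -9/2
  ⇒ ω_s¹/ω_r¹ = -9/2
Stage 2: N_ring = 28 + 2·30 = 88
Stage 2: 28(ω_s−ω_c) = −88(ω_r−ω_c),  ω_r=0, ω_s=1
Stage 2: 28(1−ω_c) = −88(0−ω_c)  ⇒  116ω_c = 28  ⇒  ω_c = 7/29
  ⇒ ω_c²/ω_s² = 7/29
Coupling ω_s² = ω_s¹ ⇒ overall = -9/2 × 7/29 = -63/58

-63/58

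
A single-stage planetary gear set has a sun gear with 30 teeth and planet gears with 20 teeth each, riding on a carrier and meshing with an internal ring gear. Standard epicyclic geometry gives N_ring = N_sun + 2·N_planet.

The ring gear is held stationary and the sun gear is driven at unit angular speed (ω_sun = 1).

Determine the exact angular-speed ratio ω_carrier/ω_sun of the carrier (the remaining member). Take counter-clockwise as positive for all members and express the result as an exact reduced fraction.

3/10

N_ring = 30 + 2·20 = 70
30(ω_s−ω_c) = −70(ω_r−ω_c),  ω_r=0, ω_s=1
30(1−ω_c) = −70(0−ω_c)  ⇒  100ω_c = 30  ⇒  ω_c = 3/10
ω_c/ω_s = 3/10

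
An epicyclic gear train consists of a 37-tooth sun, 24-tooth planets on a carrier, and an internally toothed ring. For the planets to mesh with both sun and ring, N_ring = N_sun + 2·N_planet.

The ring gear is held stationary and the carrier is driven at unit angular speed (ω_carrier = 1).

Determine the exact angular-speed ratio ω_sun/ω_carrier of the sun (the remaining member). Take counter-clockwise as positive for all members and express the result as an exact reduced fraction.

122/37

N_ring = 37 + 2·24 = 85
37(ω_s−ω_c) = −85(ω_r−ω_c),  ω_r=0, ω_c=1
ω_s = 1 − (85/37)(0−1) = 122/37
ω_s/ω_c = 122/37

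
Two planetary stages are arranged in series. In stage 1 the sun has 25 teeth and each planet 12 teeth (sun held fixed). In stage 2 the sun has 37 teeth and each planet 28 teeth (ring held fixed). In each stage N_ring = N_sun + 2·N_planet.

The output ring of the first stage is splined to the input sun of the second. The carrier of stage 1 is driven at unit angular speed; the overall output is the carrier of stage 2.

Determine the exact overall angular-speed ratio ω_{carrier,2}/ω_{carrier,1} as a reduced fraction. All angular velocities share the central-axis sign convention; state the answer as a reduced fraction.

Stage 1: N_ring = 25 + 2·12 = 49
Stage 1: 25(ω_s−ω_c) = −49(ω_r−ω_c),  ω_s=0, ω_c=1
Stage 1: ω_r = 1 − (25/49)(0−1) = 74/49
  ⇒ ω_r¹/ω_c¹ = 74/49
Stage 2: N_ring = 37 + 2·28 = 93
Stage 2: 37(ω_s−ω_c) = −93(ω_r−ω_c),  ω_r=0, ω_s=1
Stage 2: 37(1−ω_c) = −93(0−ω_c)  ⇒  130ω_c = 37  ⇒  ω_c = 37/130
  ⇒ ω_c²/ω_s² = 37/130
Coupling ω_s² = ω_r¹ ⇒ overall = 74/49 × 37/130 = 1369/3185

1369/3185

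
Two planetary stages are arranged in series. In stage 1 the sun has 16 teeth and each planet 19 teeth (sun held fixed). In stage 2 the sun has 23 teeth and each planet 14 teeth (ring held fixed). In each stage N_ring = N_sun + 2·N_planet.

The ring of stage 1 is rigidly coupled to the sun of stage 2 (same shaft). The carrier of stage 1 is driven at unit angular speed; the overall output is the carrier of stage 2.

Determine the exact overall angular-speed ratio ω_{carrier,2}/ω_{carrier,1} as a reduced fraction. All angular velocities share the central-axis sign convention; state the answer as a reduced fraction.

Stage 1: N_ring = 16 + 2·19 = 54
Stage 1: 16(ω_s−ω_c) = −54(ω_r−ω_c),  ω_s=0, ω_c=1
Stage 1: ω_r = 1 − (16/54)(0−1) = 35/27
  ⇒ ω_r¹/ω_c¹ = 35/27
Stage 2: N_ring = 23 + 2·14 = 51
Stage 2: 23(ω_s−ω_c) = −51(ω_r−ω_c),  ω_r=0, ω_s=1
Stage 2: 23(1−ω_c) = −51(0−ω_c)  ⇒  74ω_c = 23  ⇒  ω_c = 23/74
  ⇒ ω_c²/ω_s² = 23/74
Coupling ω_s² = ω_r¹ ⇒ overall = 35/27 × 23/74 = 805/1998

805/1998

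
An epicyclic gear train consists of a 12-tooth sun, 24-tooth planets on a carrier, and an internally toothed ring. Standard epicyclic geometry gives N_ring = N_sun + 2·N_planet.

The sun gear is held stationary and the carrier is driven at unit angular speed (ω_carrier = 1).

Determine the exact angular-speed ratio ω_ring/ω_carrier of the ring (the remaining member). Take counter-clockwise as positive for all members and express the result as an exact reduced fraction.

N_ring = 12 + 2·24 = 60
12(ω_s−ω_c) = −60(ω_r−ω_c),  ω_s=0, ω_c=1
ω_r = 1 − (12/60)(0−1) = 6/5
ω_r/ω_c = 6/5

6/5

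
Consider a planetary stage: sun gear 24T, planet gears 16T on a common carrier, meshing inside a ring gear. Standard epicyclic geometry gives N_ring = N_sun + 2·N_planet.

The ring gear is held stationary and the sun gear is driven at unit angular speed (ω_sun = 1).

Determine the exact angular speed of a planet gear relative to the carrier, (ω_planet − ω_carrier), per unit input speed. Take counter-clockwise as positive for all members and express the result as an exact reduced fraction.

N_ring = 24 + 2·16 = 56
24(ω_s−ω_c) = −56(ω_r−ω_c),  ω_r=0, ω_s=1
24(1−ω_c) = −56(0−ω_c)  ⇒  80ω_c = 24  ⇒  ω_c = 3/10
sun–planet: 24·(1−3/10) = −16·(ω_p−ω_c)  ⇒  ω_p−ω_c = −(24/16)·(7/10) = -21/20

-21/20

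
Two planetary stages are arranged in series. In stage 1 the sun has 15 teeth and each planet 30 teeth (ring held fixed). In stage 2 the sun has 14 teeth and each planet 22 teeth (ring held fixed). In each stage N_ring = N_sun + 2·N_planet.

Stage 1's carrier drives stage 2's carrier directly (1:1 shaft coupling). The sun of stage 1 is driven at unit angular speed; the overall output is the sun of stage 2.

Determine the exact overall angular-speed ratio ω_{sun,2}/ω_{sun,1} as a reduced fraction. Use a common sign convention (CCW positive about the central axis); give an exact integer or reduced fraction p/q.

6/7

Stage 1: N_ring = 15 + 2·30 = 75
Stage 1: 15(ω_s−ω_c) = −75(ω_r−ω_c),  ω_r=0, ω_s=1
Stage 1: 15(1−ω_c) = −75(0−ω_c)  ⇒  90ω_c = 15  ⇒  ω_c = 1/6
  ⇒ ω_c¹/ω_s¹ = 1/6
Stage 2: N_ring = 14 + 2·22 = 58
Stage 2: 14(ω_s−ω_c) = −58(ω_r−ω_c),  ω_r=0, ω_c=1
Stage 2: ω_s = 1 − (58/14)(0−1) = 36/7
  ⇒ ω_s²/ω_c² = 36/7
Coupling ω_c² = ω_c¹ ⇒ overall = 1/6 × 36/7 = 6/7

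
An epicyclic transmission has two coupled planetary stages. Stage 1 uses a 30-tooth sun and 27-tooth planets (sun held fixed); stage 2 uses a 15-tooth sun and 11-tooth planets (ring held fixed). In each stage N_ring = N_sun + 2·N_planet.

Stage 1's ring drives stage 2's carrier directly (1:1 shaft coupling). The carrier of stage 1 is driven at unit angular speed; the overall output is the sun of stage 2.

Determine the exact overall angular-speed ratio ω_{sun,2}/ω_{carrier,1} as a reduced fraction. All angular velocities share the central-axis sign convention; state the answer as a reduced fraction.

Stage 1: N_ring = 30 + 2·27 = 84
Stage 1: 30(ω_s−ω_c) = −84(ω_r−ω_c),  ω_s=0, ω_c=1
Stage 1: ω_r = 1 − (30/84)(0−1) = 19/14
  ⇒ ω_r¹/ω_c¹ = 19/14
Stage 2: N_ring = 15 + 2·11 = 37
Stage 2: 15(ω_s−ω_c) = −37(ω_r−ω_c),  ω_r=0, ω_c=1
Stage 2: ω_s = 1 − (37/15)(0−1) = 52/15
  ⇒ ω_s²/ω_c² = 52/15
Coupling ω_c² = ω_r¹ ⇒ overall = 19/14 × 52/15 = 494/105

494/105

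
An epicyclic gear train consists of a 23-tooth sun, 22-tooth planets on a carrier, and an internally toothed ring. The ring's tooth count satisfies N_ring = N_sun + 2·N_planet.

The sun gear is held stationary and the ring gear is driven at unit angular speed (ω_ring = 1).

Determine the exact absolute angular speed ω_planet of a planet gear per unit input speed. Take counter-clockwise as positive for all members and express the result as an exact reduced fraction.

67/44

N_ring = 23 + 2·22 = 67
23(ω_s−ω_c) = −67(ω_r−ω_c),  ω_s=0, ω_r=1
23(0−ω_c) = −67(1−ω_c)  ⇒  90ω_c = 67  ⇒  ω_c = 67/90
sun–planet: 23·(0−67/90) = −22·(ω_p−ω_c)  ⇒  ω_p−ω_c = −(23/22)·(-67/90) = 1541/1980
ω_p = 67/90 + 1541/1980 = 67/44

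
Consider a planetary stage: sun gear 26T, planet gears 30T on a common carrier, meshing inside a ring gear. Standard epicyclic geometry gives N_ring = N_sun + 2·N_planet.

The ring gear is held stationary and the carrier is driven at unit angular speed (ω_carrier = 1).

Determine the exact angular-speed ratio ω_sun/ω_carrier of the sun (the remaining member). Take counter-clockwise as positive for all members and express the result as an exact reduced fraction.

N_ring = 26 + 2·30 = 86
26(ω_s−ω_c) = −86(ω_r−ω_c),  ω_r=0, ω_c=1
ω_s = 1 − (86/26)(0−1) = 56/13
ω_s/ω_c = 56/13

56/13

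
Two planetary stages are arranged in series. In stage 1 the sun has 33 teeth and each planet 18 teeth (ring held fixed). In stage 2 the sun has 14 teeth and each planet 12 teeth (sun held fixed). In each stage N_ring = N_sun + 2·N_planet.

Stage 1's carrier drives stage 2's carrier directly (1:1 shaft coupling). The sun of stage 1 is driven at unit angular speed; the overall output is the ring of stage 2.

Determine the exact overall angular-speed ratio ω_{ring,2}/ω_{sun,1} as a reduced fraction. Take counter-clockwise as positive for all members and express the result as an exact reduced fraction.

Stage 1: N_ring = 33 + 2·18 = 69
Stage 1: 33(ω_s−ω_c) = −69(ω_r−ω_c),  ω_r=0, ω_s=1
Stage 1: 33(1−ω_c) = −69(0−ω_c)  ⇒  102ω_c = 33  ⇒  ω_c = 11/34
  ⇒ ω_c¹/ω_s¹ = 11/34
Stage 2: N_ring = 14 + 2·12 = 38
Stage 2: 14(ω_s−ω_c) = −38(ω_r−ω_c),  ω_s=0, ω_c=1
Stage 2: ω_r = 1 − (14/38)(0−1) = 26/19
  ⇒ ω_r²/ω_c² = 26/19
Coupling ω_c² = ω_c¹ ⇒ overall = 11/34 × 26/19 = 143/323

143/323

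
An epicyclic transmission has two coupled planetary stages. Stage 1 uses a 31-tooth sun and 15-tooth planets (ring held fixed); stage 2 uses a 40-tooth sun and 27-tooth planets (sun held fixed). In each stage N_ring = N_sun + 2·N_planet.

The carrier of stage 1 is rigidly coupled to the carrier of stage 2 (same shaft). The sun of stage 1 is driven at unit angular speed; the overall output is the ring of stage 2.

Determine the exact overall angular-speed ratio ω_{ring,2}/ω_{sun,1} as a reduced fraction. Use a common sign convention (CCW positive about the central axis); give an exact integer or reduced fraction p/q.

2077/4324

Stage 1: N_ring = 31 + 2·15 = 61
Stage 1: 31(ω_s−ω_c) = −61(ω_r−ω_c),  ω_r=0, ω_s=1
Stage 1: 31(1−ω_c) = −61(0−ω_c)  ⇒  92ω_c = 31  ⇒  ω_c = 31/92
  ⇒ ω_c¹/ω_s¹ = 31/92
Stage 2: N_ring = 40 + 2·27 = 94
Stage 2: 40(ω_s−ω_c) = −94(ω_r−ω_c),  ω_s=0, ω_c=1
Stage 2: ω_r = 1 − (40/94)(0−1) = 67/47
  ⇒ ω_r²/ω_c² = 67/47
Coupling ω_c² = ω_c¹ ⇒ overall = 31/92 × 67/47 = 2077/4324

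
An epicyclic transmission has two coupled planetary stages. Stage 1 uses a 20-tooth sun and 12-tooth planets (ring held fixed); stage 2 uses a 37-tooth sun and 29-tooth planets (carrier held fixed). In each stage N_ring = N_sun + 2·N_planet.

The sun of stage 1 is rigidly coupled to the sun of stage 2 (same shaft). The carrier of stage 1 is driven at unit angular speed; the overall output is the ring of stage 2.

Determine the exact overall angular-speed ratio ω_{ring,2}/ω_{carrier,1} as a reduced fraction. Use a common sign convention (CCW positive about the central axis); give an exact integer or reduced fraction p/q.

-592/475

Stage 1: N_ring = 20 + 2·12 = 44
Stage 1: 20(ω_s−ω_c) = −44(ω_r−ω_c),  ω_r=0, ω_c=1
Stage 1: ω_s = 1 − (44/20)(0−1) = 16/5
  ⇒ ω_s¹/ω_c¹ = 16/5
Stage 2: N_ring = 37 + 2·29 = 95
Stage 2: 37(ω_s−ω_c) = −95(ω_r−ω_c),  ω_c=0, ω_s=1
Stage 2: ω_r = 0 − (37/95)(1−0) = -37/95
  ⇒ ω_r²/ω_s² = -37/95
Coupling ω_s² = ω_s¹ ⇒ overall = 16/5 × -37/95 = -592/475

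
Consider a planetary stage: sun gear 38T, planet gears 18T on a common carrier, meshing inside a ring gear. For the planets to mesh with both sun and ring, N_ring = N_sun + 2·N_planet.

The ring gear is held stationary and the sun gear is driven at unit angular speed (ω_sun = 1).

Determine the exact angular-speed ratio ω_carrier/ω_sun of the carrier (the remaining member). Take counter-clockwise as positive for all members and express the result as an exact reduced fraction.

19/56

N_ring = 38 + 2·18 = 74
38(ω_s−ω_c) = −74(ω_r−ω_c),  ω_r=0, ω_s=1
38(1−ω_c) = −74(0−ω_c)  ⇒  112ω_c = 38  ⇒  ω_c = 19/56
ω_c/ω_s = 19/56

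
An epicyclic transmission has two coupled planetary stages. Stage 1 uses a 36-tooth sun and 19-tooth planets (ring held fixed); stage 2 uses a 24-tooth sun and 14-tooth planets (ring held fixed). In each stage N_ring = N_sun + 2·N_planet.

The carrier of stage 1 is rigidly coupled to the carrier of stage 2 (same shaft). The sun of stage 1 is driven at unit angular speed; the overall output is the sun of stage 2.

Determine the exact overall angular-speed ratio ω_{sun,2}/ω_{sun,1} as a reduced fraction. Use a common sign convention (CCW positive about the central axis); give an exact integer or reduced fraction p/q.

Stage 1: N_ring = 36 + 2·19 = 74
Stage 1: 36(ω_s−ω_c) = −74(ω_r−ω_c),  ω_r=0, ω_s=1
Stage 1: 36(1−ω_c) = −74(0−ω_c)  ⇒  110ω_c = 36  ⇒  ω_c = 18/55
  ⇒ ω_c¹/ω_s¹ = 18/55
Stage 2: N_ring = 24 + 2·14 = 52
Stage 2: 24(ω_s−ω_c) = −52(ω_r−ω_c),  ω_r=0, ω_c=1
Stage 2: ω_s = 1 − (52/24)(0−1) = 19/6
  ⇒ ω_s²/ω_c² = 19/6
Coupling ω_c² = ω_c¹ ⇒ overall = 18/55 × 19/6 = 57/55

57/55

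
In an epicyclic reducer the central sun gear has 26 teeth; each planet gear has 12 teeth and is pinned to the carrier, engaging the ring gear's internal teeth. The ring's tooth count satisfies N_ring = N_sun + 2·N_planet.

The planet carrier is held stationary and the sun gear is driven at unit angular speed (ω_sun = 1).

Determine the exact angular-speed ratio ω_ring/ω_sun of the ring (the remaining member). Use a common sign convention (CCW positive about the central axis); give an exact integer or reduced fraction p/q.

N_ring = 26 + 2·12 = 50
26(ω_s−ω_c) = −50(ω_r−ω_c),  ω_c=0, ω_s=1
ω_r = 0 − (26/50)(1−0) = -13/25
ω_r/ω_s = -13/25

-13/25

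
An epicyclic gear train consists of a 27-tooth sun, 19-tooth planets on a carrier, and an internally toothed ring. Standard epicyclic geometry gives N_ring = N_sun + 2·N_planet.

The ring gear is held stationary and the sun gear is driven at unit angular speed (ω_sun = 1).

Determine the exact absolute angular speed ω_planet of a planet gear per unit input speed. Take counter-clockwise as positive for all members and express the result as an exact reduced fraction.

-27/38

N_ring = 27 + 2·19 = 65
27(ω_s−ω_c) = −65(ω_r−ω_c),  ω_r=0, ω_s=1
27(1−ω_c) = −65(0−ω_c)  ⇒  92ω_c = 27  ⇒  ω_c = 27/92
sun–planet: 27·(1−27/92) = −19·(ω_p−ω_c)  ⇒  ω_p−ω_c = −(27/19)·(65/92) = -1755/1748
ω_p = 27/92 − 1755/1748 = -27/38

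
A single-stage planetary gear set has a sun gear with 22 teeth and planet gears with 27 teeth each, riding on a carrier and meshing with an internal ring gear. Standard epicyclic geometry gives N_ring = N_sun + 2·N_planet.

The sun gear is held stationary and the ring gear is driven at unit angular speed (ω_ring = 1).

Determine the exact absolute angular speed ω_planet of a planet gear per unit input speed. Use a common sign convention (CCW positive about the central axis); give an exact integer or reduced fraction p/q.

N_ring = 22 + 2·27 = 76
22(ω_s−ω_c) = −76(ω_r−ω_c),  ω_s=0, ω_r=1
22(0−ω_c) = −76(1−ω_c)  ⇒  98ω_c = 76  ⇒  ω_c = 38/49
sun–planet: 22·(0−38/49) = −27·(ω_p−ω_c)  ⇒  ω_p−ω_c = −(22/27)·(-38/49) = 836/1323
ω_p = 38/49 + 836/1323 = 38/27

38/27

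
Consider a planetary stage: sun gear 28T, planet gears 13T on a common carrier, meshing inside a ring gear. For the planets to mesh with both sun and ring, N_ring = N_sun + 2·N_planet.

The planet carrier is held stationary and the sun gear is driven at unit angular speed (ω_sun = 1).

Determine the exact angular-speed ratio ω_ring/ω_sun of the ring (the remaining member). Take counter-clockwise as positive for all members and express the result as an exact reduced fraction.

N_ring = 28 + 2·13 = 54
28(ω_s−ω_c) = −54(ω_r−ω_c),  ω_c=0, ω_s=1
ω_r = 0 − (28/54)(1−0) = -14/27
ω_r/ω_s = -14/27

-14/27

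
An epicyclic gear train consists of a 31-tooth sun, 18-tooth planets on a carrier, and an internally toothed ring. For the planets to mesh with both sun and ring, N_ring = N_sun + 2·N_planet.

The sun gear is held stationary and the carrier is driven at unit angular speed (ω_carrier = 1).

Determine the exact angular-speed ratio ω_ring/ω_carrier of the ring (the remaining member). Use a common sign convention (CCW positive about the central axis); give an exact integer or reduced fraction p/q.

98/67

N_ring = 31 + 2·18 = 67
31(ω_s−ω_c) = −67(ω_r−ω_c),  ω_s=0, ω_c=1
ω_r = 1 − (31/67)(0−1) = 98/67
ω_r/ω_c = 98/67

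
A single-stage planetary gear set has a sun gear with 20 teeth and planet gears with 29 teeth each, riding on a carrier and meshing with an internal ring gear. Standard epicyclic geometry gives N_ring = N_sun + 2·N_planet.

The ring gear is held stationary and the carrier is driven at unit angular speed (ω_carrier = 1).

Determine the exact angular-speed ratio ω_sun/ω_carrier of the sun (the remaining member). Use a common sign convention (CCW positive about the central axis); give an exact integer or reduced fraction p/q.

N_ring = 20 + 2·29 = 78
20(ω_s−ω_c) = −78(ω_r−ω_c),  ω_r=0, ω_c=1
ω_s = 1 − (78/20)(0−1) = 49/10
ω_s/ω_c = 49/10

49/10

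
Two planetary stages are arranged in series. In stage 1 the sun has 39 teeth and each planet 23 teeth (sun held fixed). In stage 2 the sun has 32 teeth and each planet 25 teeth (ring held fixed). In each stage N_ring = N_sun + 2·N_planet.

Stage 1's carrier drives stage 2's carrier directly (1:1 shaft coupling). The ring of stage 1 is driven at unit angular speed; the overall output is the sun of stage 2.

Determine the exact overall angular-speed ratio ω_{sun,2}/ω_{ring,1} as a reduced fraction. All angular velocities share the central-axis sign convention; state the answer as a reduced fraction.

4845/1984

Stage 1: N_ring = 39 + 2·23 = 85
Stage 1: 39(ω_s−ω_c) = −85(ω_r−ω_c),  ω_s=0, ω_r=1
Stage 1: 39(0−ω_c) = −85(1−ω_c)  ⇒  124ω_c = 85  ⇒  ω_c = 85/124
  ⇒ ω_c¹/ω_r¹ = 85/124
Stage 2: N_ring = 32 + 2·25 = 82
Stage 2: 32(ω_s−ω_c) = −82(ω_r−ω_c),  ω_r=0, ω_c=1
Stage 2: ω_s = 1 − (82/32)(0−1) = 57/16
  ⇒ ω_s²/ω_c² = 57/16
Coupling ω_c² = ω_c¹ ⇒ overall = 85/124 × 57/16 = 4845/1984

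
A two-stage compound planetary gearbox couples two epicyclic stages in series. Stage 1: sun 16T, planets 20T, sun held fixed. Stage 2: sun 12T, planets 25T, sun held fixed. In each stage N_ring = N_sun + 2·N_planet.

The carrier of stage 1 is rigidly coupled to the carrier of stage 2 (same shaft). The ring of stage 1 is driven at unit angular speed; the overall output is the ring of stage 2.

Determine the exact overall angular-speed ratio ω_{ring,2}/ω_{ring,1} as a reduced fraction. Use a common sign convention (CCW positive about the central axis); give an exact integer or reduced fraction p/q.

Stage 1: N_ring = 16 + 2·20 = 56
Stage 1: 16(ω_s−ω_c) = −56(ω_r−ω_c),  ω_s=0, ω_r=1
Stage 1: 16(0−ω_c) = −56(1−ω_c)  ⇒  72ω_c = 56  ⇒  ω_c = 7/9
  ⇒ ω_c¹/ω_r¹ = 7/9
Stage 2: N_ring = 12 + 2·25 = 62
Stage 2: 12(ω_s−ω_c) = −62(ω_r−ω_c),  ω_s=0, ω_c=1
Stage 2: ω_r = 1 − (12/62)(0−1) = 37/31
  ⇒ ω_r²/ω_c² = 37/31
Coupling ω_c² = ω_c¹ ⇒ overall = 7/9 × 37/31 = 259/279

259/279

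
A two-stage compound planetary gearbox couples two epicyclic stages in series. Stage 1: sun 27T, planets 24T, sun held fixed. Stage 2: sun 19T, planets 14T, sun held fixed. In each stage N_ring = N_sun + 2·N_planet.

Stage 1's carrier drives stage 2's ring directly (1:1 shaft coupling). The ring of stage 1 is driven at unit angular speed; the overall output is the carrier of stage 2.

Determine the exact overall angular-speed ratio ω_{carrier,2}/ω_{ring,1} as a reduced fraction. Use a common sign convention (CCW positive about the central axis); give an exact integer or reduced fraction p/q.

Stage 1: N_ring = 27 + 2·24 = 75
Stage 1: 27(ω_s−ω_c) = −75(ω_r−ω_c),  ω_s=0, ω_r=1
Stage 1: 27(0−ω_c) = −75(1−ω_c)  ⇒  102ω_c = 75  ⇒  ω_c = 25/34
  ⇒ ω_c¹/ω_r¹ = 25/34
Stage 2: N_ring = 19 + 2·14 = 47
Stage 2: 19(ω_s−ω_c) = −47(ω_r−ω_c),  ω_s=0, ω_r=1
Stage 2: 19(0−ω_c) = −47(1−ω_c)  ⇒  66ω_c = 47  ⇒  ω_c = 47/66
  ⇒ ω_c²/ω_r² = 47/66
Coupling ω_r² = ω_c¹ ⇒ overall = 25/34 × 47/66 = 1175/2244

1175/2244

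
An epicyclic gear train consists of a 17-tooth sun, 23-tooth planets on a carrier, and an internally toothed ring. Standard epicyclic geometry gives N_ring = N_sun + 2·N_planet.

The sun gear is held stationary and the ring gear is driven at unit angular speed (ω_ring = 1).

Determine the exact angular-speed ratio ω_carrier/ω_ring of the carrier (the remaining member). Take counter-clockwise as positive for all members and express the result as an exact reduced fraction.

63/80

N_ring = 17 + 2·23 = 63
17(ω_s−ω_c) = −63(ω_r−ω_c),  ω_s=0, ω_r=1
17(0−ω_c) = −63(1−ω_c)  ⇒  80ω_c = 63  ⇒  ω_c = 63/80
ω_c/ω_r = 63/80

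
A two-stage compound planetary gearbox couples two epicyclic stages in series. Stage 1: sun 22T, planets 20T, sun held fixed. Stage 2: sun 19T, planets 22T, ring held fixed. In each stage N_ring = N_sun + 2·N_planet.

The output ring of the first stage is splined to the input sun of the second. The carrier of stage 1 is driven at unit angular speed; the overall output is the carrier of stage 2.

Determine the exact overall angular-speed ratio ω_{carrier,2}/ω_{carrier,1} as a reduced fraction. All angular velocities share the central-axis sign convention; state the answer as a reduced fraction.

Stage 1: N_ring = 22 + 2·20 = 62
Stage 1: 22(ω_s−ω_c) = −62(ω_r−ω_c),  ω_s=0, ω_c=1
Stage 1: ω_r = 1 − (22/62)(0−1) = 42/31
  ⇒ ω_r¹/ω_c¹ = 42/31
Stage 2: N_ring = 19 + 2·22 = 63
Stage 2: 19(ω_s−ω_c) = −63(ω_r−ω_c),  ω_r=0, ω_s=1
Stage 2: 19(1−ω_c) = −63(0−ω_c)  ⇒  82ω_c = 19  ⇒  ω_c = 19/82
  ⇒ ω_c²/ω_s² = 19/82
Coupling ω_s² = ω_r¹ ⇒ overall = 42/31 × 19/82 = 399/1271

399/1271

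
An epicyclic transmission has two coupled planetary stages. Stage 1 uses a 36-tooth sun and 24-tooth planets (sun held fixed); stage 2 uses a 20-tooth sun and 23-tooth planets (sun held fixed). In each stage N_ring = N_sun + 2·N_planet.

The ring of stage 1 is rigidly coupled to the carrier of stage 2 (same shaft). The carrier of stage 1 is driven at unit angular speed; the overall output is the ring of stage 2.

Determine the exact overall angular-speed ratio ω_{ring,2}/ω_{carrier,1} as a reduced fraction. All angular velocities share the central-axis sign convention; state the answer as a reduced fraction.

Stage 1: N_ring = 36 + 2·24 = 84
Stage 1: 36(ω_s−ω_c) = −84(ω_r−ω_c),  ω_s=0, ω_c=1
Stage 1: ω_r = 1 − (36/84)(0−1) = 10/7
  ⇒ ω_r¹/ω_c¹ = 10/7
Stage 2: N_ring = 20 + 2·23 = 66
Stage 2: 20(ω_s−ω_c) = −66(ω_r−ω_c),  ω_s=0, ω_c=1
Stage 2: ω_r = 1 − (20/66)(0−1) = 43/33
  ⇒ ω_r²/ω_c² = 43/33
Coupling ω_c² = ω_r¹ ⇒ overall = 10/7 × 43/33 = 430/231

430/231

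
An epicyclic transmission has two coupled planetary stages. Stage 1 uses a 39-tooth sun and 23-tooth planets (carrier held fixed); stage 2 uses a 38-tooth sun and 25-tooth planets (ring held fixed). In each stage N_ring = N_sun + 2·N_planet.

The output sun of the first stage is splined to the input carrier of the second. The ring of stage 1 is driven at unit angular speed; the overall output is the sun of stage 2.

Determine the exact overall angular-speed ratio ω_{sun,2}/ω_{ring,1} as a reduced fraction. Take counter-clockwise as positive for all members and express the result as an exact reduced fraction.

-1785/247

Stage 1: N_ring = 39 + 2·23 = 85
Stage 1: 39(ω_s−ω_c) = −85(ω_r−ω_c),  ω_c=0, ω_r=1
Stage 1: ω_s = 0 − (85/39)(1−0) = -85/39
  ⇒ ω_s¹/ω_r¹ = -85/39
Stage 2: N_ring = 38 + 2·25 = 88
Stage 2: 38(ω_s−ω_c) = −88(ω_r−ω_c),  ω_r=0, ω_c=1
Stage 2: ω_s = 1 − (88/38)(0−1) = 63/19
  ⇒ ω_s²/ω_c² = 63/19
Coupling ω_c² = ω_s¹ ⇒ overall = -85/39 × 63/19 = -1785/247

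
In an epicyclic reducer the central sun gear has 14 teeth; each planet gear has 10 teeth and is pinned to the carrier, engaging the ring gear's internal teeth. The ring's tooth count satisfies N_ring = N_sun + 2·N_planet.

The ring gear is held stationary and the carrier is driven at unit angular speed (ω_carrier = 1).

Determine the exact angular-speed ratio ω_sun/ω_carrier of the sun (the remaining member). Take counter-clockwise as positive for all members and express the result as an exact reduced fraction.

24/7

N_ring = 14 + 2·10 = 34
14(ω_s−ω_c) = −34(ω_r−ω_c),  ω_r=0, ω_c=1
ω_s = 1 − (34/14)(0−1) = 24/7
ω_s/ω_c = 24/7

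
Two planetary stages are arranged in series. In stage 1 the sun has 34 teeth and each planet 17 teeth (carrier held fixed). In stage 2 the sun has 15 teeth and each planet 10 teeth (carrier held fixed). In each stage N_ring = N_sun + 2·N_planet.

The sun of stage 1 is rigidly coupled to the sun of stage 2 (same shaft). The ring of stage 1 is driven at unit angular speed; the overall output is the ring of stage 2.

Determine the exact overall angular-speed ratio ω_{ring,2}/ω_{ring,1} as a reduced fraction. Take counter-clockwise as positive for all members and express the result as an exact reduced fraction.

6/7

Stage 1: N_ring = 34 + 2·17 = 68
Stage 1: 34(ω_s−ω_c) = −68(ω_r−ω_c),  ω_c=0, ω_r=1
Stage 1: ω_s = 0 − (68/34)(1−0) = -2
  ⇒ ω_s¹/ω_r¹ = -2
Stage 2: N_ring = 15 + 2·10 = 35
Stage 2: 15(ω_s−ω_c) = −35(ω_r−ω_c),  ω_c=0, ω_s=1
Stage 2: ω_r = 0 − (15/35)(1−0) = -3/7
  ⇒ ω_r²/ω_s² = -3/7
Coupling ω_s² = ω_s¹ ⇒ overall = -2 × -3/7 = 6/7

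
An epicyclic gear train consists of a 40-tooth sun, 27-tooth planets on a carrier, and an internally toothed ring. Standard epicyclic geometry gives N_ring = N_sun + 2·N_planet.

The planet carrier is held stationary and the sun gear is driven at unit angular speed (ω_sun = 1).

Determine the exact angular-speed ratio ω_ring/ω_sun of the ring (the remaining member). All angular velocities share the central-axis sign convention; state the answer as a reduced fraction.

-20/47

N_ring = 40 + 2·27 = 94
40(ω_s−ω_c) = −94(ω_r−ω_c),  ω_c=0, ω_s=1
ω_r = 0 − (40/94)(1−0) = -20/47
ω_r/ω_s = -20/47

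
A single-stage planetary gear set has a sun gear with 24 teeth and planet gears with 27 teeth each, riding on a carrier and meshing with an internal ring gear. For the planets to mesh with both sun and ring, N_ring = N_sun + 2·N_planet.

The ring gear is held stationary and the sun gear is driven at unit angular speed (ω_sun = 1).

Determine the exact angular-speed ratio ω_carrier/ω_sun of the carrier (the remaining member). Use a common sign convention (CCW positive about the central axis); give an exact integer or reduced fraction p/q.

4/17

N_ring = 24 + 2·27 = 78
24(ω_s−ω_c) = −78(ω_r−ω_c),  ω_r=0, ω_s=1
24(1−ω_c) = −78(0−ω_c)  ⇒  102ω_c = 24  ⇒  ω_c = 4/17
ω_c/ω_s = 4/17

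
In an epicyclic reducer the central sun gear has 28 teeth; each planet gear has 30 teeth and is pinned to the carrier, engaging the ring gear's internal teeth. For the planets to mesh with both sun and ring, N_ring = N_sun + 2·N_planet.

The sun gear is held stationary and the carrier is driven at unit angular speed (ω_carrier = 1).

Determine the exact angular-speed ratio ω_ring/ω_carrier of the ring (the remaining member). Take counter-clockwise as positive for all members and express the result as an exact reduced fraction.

N_ring = 28 + 2·30 = 88
28(ω_s−ω_c) = −88(ω_r−ω_c),  ω_s=0, ω_c=1
ω_r = 1 − (28/88)(0−1) = 29/22
ω_r/ω_c = 29/22

29/22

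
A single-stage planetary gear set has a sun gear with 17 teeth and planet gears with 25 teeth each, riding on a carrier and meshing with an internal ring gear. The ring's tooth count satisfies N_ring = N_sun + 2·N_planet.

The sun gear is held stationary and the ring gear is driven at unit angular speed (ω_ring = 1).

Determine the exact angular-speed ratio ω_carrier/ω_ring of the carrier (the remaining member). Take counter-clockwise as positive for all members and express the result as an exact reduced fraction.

N_ring = 17 + 2·25 = 67
17(ω_s−ω_c) = −67(ω_r−ω_c),  ω_s=0, ω_r=1
17(0−ω_c) = −67(1−ω_c)  ⇒  84ω_c = 67  ⇒  ω_c = 67/84
ω_c/ω_r = 67/84

67/84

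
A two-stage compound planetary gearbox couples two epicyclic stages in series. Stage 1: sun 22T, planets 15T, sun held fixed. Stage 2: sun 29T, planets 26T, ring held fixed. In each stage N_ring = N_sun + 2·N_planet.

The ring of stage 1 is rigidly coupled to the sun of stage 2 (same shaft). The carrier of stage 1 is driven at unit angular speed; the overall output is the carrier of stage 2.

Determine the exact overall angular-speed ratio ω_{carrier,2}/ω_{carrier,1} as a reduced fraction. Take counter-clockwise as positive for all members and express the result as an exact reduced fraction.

1073/2860

Stage 1: N_ring = 22 + 2·15 = 52
Stage 1: 22(ω_s−ω_c) = −52(ω_r−ω_c),  ω_s=0, ω_c=1
Stage 1: ω_r = 1 − (22/52)(0−1) = 37/26
  ⇒ ω_r¹/ω_c¹ = 37/26
Stage 2: N_ring = 29 + 2·26 = 81
Stage 2: 29(ω_s−ω_c) = −81(ω_r−ω_c),  ω_r=0, ω_s=1
Stage 2: 29(1−ω_c) = −81(0−ω_c)  ⇒  110ω_c = 29  ⇒  ω_c = 29/110
  ⇒ ω_c²/ω_s² = 29/110
Coupling ω_s² = ω_r¹ ⇒ overall = 37/26 × 29/110 = 1073/2860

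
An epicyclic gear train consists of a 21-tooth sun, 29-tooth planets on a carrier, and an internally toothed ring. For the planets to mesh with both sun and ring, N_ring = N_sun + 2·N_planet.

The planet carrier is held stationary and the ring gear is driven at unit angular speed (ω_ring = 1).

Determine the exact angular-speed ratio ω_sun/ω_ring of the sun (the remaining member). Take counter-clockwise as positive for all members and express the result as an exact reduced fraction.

N_ring = 21 + 2·29 = 79
21(ω_s−ω_c) = −79(ω_r−ω_c),  ω_c=0, ω_r=1
ω_s = 0 − (79/21)(1−0) = -79/21
ω_s/ω_r = -79/21

-79/21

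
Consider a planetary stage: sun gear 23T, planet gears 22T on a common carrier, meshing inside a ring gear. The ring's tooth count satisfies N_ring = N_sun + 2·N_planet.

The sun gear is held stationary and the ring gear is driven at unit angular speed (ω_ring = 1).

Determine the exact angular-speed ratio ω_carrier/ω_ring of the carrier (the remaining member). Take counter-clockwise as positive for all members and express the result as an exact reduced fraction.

N_ring = 23 + 2·22 = 67
23(ω_s−ω_c) = −67(ω_r−ω_c),  ω_s=0, ω_r=1
23(0−ω_c) = −67(1−ω_c)  ⇒  90ω_c = 67  ⇒  ω_c = 67/90
ω_c/ω_r = 67/90

67/90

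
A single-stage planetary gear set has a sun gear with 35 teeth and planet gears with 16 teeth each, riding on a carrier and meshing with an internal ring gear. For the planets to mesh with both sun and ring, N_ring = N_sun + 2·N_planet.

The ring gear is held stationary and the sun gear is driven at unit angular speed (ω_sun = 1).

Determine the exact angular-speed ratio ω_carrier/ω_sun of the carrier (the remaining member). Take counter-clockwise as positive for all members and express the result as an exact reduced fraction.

N_ring = 35 + 2·16 = 67
35(ω_s−ω_c) = −67(ω_r−ω_c),  ω_r=0, ω_s=1
35(1−ω_c) = −67(0−ω_c)  ⇒  102ω_c = 35  ⇒  ω_c = 35/102
ω_c/ω_s = 35/102

35/102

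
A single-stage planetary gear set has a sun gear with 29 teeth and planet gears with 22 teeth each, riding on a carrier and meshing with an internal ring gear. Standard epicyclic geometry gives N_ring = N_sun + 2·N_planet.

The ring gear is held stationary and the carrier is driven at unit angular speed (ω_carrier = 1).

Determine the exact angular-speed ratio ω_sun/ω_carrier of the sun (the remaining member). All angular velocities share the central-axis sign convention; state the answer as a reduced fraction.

N_ring = 29 + 2·22 = 73
29(ω_s−ω_c) = −73(ω_r−ω_c),  ω_r=0, ω_c=1
ω_s = 1 − (73/29)(0−1) = 102/29
ω_s/ω_c = 102/29

102/29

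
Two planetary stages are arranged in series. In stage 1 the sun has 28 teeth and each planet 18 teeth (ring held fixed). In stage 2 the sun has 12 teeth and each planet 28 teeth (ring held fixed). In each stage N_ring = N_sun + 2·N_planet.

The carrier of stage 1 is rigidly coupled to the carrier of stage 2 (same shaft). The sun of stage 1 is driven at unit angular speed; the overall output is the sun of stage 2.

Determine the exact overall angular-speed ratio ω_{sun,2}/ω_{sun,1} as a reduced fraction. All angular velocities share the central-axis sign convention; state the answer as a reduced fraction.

Stage 1: N_ring = 28 + 2·18 = 64
Stage 1: 28(ω_s−ω_c) = −64(ω_r−ω_c),  ω_r=0, ω_s=1
Stage 1: 28(1−ω_c) = −64(0−ω_c)  ⇒  92ω_c = 28  ⇒  ω_c = 7/23
  ⇒ ω_c¹/ω_s¹ = 7/23
Stage 2: N_ring = 12 + 2·28 = 68
Stage 2: 12(ω_s−ω_c) = −68(ω_r−ω_c),  ω_r=0, ω_c=1
Stage 2: ω_s = 1 − (68/12)(0−1) = 20/3
  ⇒ ω_s²/ω_c² = 20/3
Coupling ω_c² = ω_c¹ ⇒ overall = 7/23 × 20/3 = 140/69

140/69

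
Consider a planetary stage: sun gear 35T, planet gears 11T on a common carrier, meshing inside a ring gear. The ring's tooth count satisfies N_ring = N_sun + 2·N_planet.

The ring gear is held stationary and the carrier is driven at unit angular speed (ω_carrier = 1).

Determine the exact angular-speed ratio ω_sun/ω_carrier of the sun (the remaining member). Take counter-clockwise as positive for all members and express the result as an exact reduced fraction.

N_ring = 35 + 2·11 = 57
35(ω_s−ω_c) = −57(ω_r−ω_c),  ω_r=0, ω_c=1
ω_s = 1 − (57/35)(0−1) = 92/35
ω_s/ω_c = 92/35

92/35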